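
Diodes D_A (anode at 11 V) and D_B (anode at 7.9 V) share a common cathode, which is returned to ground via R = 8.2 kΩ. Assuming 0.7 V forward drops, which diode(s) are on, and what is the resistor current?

Only D_A conducts; I_R ≈ 1.3 mA

Assume both conduct. Then node N would need to be at both 11−0.7 = 10.3 V and 7.9−0.7 = 7.2 V, which is impossible.
Assume only D_A conducts: V_N = 11 − 0.7 = 10.3 V, so I_R = 10.3/8.2 = 1.26 mA.
Check D_B: its anode-to-cathode voltage is 7.9 − 10.3 = -2.4 V < 0.7 V, so it is off. The assumption is consistent.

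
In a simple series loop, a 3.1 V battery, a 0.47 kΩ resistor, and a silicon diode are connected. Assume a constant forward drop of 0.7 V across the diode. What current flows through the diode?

KVL around the loop: 3.1 = V_D + I·R = 0.7 + I × 0.47 kΩ.
So I = (3.1 − 0.7) / 0.47 kΩ = 2.4 / 0.47 = 5.11 mA.

I ≈ 5.1 mA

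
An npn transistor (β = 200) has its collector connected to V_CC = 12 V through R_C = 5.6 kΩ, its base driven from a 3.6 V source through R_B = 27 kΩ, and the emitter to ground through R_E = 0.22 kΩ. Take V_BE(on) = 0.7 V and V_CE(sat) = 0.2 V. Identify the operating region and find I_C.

saturation; I_C ≈ 2 mA

Assume active: I_B = (3.6 − 0.7)/(27 + 201×0.22) = 0.0407 mA, I_C = β·I_B = 8.14 mA.
Then V_CE = 12 − 8.14×5.6 − 8.18×0.22 = -35.4 V < 0.2 V — the active assumption fails.
Re-solve with V_CE = 0.2 V. KCL at the emitter: V_E/R_E = (V_BB−0.7−V_E)/R_B + (V_CC−0.2−V_E)/R_C, giving V_E = 0.465 V.
I_C = (V_CC − 0.2 − V_E)/R_C = (11.8 − 0.465)/5.6 = 2.02 mA.
Check: I_B = (2.9 − 0.465)/27 = 0.0902 mA, and β·I_B = 18 mA > I_C, confirming saturation.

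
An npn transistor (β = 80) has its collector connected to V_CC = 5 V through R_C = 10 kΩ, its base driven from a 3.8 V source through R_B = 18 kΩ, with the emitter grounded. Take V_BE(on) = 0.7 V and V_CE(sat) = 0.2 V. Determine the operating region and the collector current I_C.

Assume active: I_B = (3.8 − 0.7)/18 = 0.172 mA, giving I_C = β·I_B = 13.8 mA.
But then V_CE = 5 − 13.8×10 = -133 V < V_CE(sat) = 0.2 V — impossible in the active region.
So the transistor is saturated. With V_CE = 0.2 V, I_C = (V_CC − 0.2)/R_C = 4.8/10 = 0.48 mA.
Check: β·I_B = 13.8 mA > I_C = 0.48 mA, confirming saturation.

saturation; I_C ≈ 0.48 mA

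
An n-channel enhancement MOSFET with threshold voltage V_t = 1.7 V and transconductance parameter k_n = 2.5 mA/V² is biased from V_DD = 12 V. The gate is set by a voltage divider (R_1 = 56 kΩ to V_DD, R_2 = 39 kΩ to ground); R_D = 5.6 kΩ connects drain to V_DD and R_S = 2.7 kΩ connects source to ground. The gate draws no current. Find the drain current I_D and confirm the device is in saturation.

V_G = V_DD·R_2/(R_1+R_2) = 12×39/95 = 4.93 V.
Assume saturation: I_D = (k_n/2)(V_GS − V_t)² with V_GS = V_G − I_D·R_S = 4.93 − 2.7·I_D.
Substituting gives 9.11·I_D² − 22.8·I_D + 13 = 0, with roots I_D = 0.884 or 1.62 mA.
The root I_D = 1.62 mA gives V_GS = 0.563 V ≤ V_t, so take I_D = 0.884 mA.
Then V_GS = 2.54 V and V_DS = V_DD − I_D(R_D+R_S) = 12 − 0.884×8.3 = 4.67 V.
Saturation requires V_DS ≥ V_GS − V_t = 0.841 V; 4.67 ≥ 0.841 ✓.

I_D ≈ 0.88 mA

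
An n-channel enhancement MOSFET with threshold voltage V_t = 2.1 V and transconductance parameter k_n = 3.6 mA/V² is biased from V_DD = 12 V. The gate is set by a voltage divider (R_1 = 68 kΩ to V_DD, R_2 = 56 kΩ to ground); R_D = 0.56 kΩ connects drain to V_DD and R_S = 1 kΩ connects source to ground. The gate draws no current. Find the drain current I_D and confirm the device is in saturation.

I_D ≈ 2.2 mA

V_G = V_DD·R_2/(R_1+R_2) = 12×56/124 = 5.42 V.
Assume saturation: I_D = (k_n/2)(V_GS − V_t)² with V_GS = V_G − I_D·R_S = 5.42 − 1·I_D.
Substituting gives 1.8·I_D² − 12.9·I_D + 19.8 = 0, with roots I_D = 2.21 or 4.98 mA.
The root I_D = 4.98 mA gives V_GS = 0.436 V ≤ V_t, so take I_D = 2.21 mA.
Then V_GS = 3.21 V and V_DS = V_DD − I_D(R_D+R_S) = 12 − 2.21×1.56 = 8.55 V.
Saturation requires V_DS ≥ V_GS − V_t = 1.11 V; 8.55 ≥ 1.11 ✓.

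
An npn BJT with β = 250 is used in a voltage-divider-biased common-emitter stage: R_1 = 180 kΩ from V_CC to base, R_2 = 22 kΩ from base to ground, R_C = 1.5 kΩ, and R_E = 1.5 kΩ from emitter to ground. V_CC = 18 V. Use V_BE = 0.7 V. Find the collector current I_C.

Thevenize the base divider: V_Th = V_CC·R_2/(R_1+R_2) = 18×22/202 = 1.96 V, R_Th = R_1‖R_2 = 19.6 kΩ.
Base-emitter loop: V_Th = I_B·R_Th + V_BE + (β+1)I_B·R_E, so I_B = (1.96 − 0.7) / (19.6 + 251×1.5) = 0.00318 mA.
I_C = β·I_B = 250×0.00318 = 0.795 mA, and I_E = (β+1)I_B = 0.799 mA.
V_CE = V_CC − I_C·R_C − I_E·R_E = 18 − 0.795×1.5 − 0.799×1.5 = 15.6 V.
V_CE = 15.6 V > 0.2 V confirms active-region operation.

I_C ≈ 0.8 mA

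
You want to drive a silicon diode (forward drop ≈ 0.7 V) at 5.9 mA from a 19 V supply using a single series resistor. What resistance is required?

R ≈ 3.1 kΩ

The resistor drops V_S − V_D = 19 − 0.7 = 18.3 V at 5.9 mA.
R = 18.3 V / 5.9 mA = 3.1 kΩ.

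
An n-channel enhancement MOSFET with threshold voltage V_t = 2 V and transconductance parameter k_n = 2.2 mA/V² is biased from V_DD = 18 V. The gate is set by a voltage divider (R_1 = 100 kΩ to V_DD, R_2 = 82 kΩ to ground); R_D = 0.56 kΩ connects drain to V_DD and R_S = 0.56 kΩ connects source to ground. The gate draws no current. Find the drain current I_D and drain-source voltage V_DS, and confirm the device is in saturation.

V_G = V_DD·R_2/(R_1+R_2) = 18×82/182 = 8.11 V.
Assume saturation: I_D = (k_n/2)(V_GS − V_t)² with V_GS = V_G − I_D·R_S = 8.11 − 0.56·I_D.
Substituting gives 0.345·I_D² − 8.53·I_D + 41.1 = 0, with roots I_D = 6.55 or 18.2 mA.
The root I_D = 18.2 mA gives V_GS = -2.06 V ≤ V_t, so take I_D = 6.55 mA.
Then V_GS = 4.44 V and V_DS = V_DD − I_D(R_D+R_S) = 18 − 6.55×1.12 = 10.7 V.
Saturation requires V_DS ≥ V_GS − V_t = 2.44 V; 10.7 ≥ 2.44 ✓.

I_D ≈ 6.6 mA, V_DS ≈ 11 V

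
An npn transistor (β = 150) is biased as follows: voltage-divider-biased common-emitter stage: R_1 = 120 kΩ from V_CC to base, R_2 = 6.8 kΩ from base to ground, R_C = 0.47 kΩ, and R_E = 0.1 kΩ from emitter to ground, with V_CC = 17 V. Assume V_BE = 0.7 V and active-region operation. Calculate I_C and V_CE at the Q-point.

I_C ≈ 1.5 mA, V_CE ≈ 16 V

Thevenize the base divider: V_Th = V_CC·R_2/(R_1+R_2) = 17×6.8/127 = 0.912 V, R_Th = R_1‖R_2 = 6.44 kΩ.
Base-emitter loop: V_Th = I_B·R_Th + V_BE + (β+1)I_B·R_E, so I_B = (0.912 − 0.7) / (6.44 + 151×0.1) = 0.00983 mA.
I_C = β·I_B = 150×0.00983 = 1.47 mA, and I_E = (β+1)I_B = 1.48 mA.
V_CE = V_CC − I_C·R_C − I_E·R_E = 17 − 1.47×0.47 − 1.48×0.1 = 16.2 V.
V_CE = 16.2 V > 0.2 V confirms active-region operation.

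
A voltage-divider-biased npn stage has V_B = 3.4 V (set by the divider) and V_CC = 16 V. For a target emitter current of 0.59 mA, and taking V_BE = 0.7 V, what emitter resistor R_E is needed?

R_E ≈ 4.6 kΩ

V_E = V_B − V_BE = 3.4 − 0.7 = 2.7 V.
R_E = V_E / I_E = 2.7 / 0.59 = 4.58 kΩ.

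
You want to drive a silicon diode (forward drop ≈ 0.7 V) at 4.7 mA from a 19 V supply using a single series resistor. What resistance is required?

R ≈ 3.9 kΩ

The resistor drops V_S − V_D = 19 − 0.7 = 18.3 V at 4.7 mA.
R = 18.3 V / 4.7 mA = 3.89 kΩ.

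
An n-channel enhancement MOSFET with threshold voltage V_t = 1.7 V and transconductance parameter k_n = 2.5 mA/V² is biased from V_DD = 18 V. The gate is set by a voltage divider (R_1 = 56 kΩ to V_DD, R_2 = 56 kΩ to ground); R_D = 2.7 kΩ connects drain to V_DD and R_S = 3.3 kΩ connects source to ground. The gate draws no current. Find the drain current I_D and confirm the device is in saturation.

I_D ≈ 1.8 mA

V_G = V_DD·R_2/(R_1+R_2) = 18×56/112 = 9 V.
Assume saturation: I_D = (k_n/2)(V_GS − V_t)² with V_GS = V_G − I_D·R_S = 9 − 3.3·I_D.
Substituting gives 13.6·I_D² − 61.2·I_D + 66.6 = 0, with roots I_D = 1.84 or 2.65 mA.
The root I_D = 2.65 mA gives V_GS = 0.243 V ≤ V_t, so take I_D = 1.84 mA.
Then V_GS = 2.91 V and V_DS = V_DD − I_D(R_D+R_S) = 18 − 1.84×6 = 6.94 V.
Saturation requires V_DS ≥ V_GS − V_t = 1.21 V; 6.94 ≥ 1.21 ✓.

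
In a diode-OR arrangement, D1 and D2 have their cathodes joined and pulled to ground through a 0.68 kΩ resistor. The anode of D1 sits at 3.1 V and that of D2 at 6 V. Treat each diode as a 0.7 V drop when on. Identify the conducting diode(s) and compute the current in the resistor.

Only D2 conducts; I_R ≈ 7.8 mA

Assume both conduct. Then node N would need to be at both 3.1−0.7 = 2.4 V and 6−0.7 = 5.3 V, which is impossible.
Assume only D2 conducts: V_N = 6 − 0.7 = 5.3 V, so I_R = 5.3/0.68 = 7.79 mA.
Check D1: its anode-to-cathode voltage is 3.1 − 5.3 = -2.2 V < 0.7 V, so it is off. The assumption is consistent.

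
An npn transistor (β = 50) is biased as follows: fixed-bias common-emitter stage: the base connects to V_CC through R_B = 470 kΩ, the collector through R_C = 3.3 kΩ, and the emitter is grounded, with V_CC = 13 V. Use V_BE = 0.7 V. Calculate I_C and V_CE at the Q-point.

Base loop: V_CC = I_B·R_B + V_BE, so I_B = (13 − 0.7)/470 kΩ = 0.0262 mA.
In the active region I_C = β·I_B = 50 × 0.0262 = 1.31 mA.
Collector loop: V_CE = V_CC − I_C·R_C = 13 − 1.31×3.3 = 8.68 V.
Since V_CE = 8.68 V > V_CE(sat) ≈ 0.2 V, the transistor is in the active region as assumed.

I_C ≈ 1.3 mA, V_CE ≈ 8.7 V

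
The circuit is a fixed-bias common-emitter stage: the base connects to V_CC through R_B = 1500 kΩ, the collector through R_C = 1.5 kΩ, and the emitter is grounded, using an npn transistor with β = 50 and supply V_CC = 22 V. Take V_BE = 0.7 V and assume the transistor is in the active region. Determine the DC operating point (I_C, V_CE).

Base loop: V_CC = I_B·R_B + V_BE, so I_B = (22 − 0.7)/1500 kΩ = 0.0142 mA.
In the active region I_C = β·I_B = 50 × 0.0142 = 0.71 mA.
Collector loop: V_CE = V_CC − I_C·R_C = 22 − 0.71×1.5 = 20.9 V.
Since V_CE = 20.9 V > V_CE(sat) ≈ 0.2 V, the transistor is in the active region as assumed.

I_C ≈ 0.71 mA, V_CE ≈ 21 V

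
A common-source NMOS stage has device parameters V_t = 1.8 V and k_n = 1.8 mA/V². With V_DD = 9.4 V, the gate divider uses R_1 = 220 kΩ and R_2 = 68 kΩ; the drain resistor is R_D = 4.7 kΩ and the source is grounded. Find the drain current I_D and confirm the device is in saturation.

I_D ≈ 0.16 mA

V_G = V_DD·R_2/(R_1+R_2) = 9.4×68/288 = 2.22 V. With the source grounded, V_GS = V_G = 2.22 V.
Assume saturation: I_D = (k_n/2)(V_GS − V_t)² = (1.8/2)×(2.22 − 1.8)² = 0.9×0.419² = 0.158 mA.
V_DS = V_DD − I_D·R_D = 9.4 − 0.158×4.7 = 8.66 V.
Saturation requires V_DS ≥ V_GS − V_t = 0.419 V; 8.66 ≥ 0.419 ✓.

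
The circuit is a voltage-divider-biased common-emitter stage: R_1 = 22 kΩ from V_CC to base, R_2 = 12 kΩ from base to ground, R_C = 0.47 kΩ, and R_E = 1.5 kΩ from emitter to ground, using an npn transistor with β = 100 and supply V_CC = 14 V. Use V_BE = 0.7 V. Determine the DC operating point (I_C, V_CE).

Thevenize the base divider: V_Th = V_CC·R_2/(R_1+R_2) = 14×12/34 = 4.94 V, R_Th = R_1‖R_2 = 7.76 kΩ.
Base-emitter loop: V_Th = I_B·R_Th + V_BE + (β+1)I_B·R_E, so I_B = (4.94 − 0.7) / (7.76 + 101×1.5) = 0.0266 mA.
I_C = β·I_B = 100×0.0266 = 2.66 mA, and I_E = (β+1)I_B = 2.69 mA.
V_CE = V_CC − I_C·R_C − I_E·R_E = 14 − 2.66×0.47 − 2.69×1.5 = 8.71 V.
V_CE = 8.71 V > 0.2 V confirms active-region operation.

I_C ≈ 2.7 mA, V_CE ≈ 8.7 V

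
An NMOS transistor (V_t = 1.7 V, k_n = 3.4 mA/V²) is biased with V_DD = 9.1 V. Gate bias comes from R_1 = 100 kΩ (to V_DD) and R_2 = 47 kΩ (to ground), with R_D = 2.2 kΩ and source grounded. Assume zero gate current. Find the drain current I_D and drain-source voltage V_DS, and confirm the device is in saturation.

I_D ≈ 2.5 mA, V_DS ≈ 3.6 V

V_G = V_DD·R_2/(R_1+R_2) = 9.1×47/147 = 2.91 V. With the source grounded, V_GS = V_G = 2.91 V.
Assume saturation: I_D = (k_n/2)(V_GS − V_t)² = (3.4/2)×(2.91 − 1.7)² = 1.7×1.21² = 2.49 mA.
V_DS = V_DD − I_D·R_D = 9.1 − 2.49×2.2 = 3.63 V.
Saturation requires V_DS ≥ V_GS − V_t = 1.21 V; 3.63 ≥ 1.21 ✓.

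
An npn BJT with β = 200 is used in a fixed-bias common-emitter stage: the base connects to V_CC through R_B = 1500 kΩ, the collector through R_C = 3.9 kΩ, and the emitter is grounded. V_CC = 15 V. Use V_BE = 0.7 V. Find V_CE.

V_CE ≈ 7.6 V

Base loop: V_CC = I_B·R_B + V_BE, so I_B = (15 − 0.7)/1500 kΩ = 0.00953 mA.
In the active region I_C = β·I_B = 200 × 0.00953 = 1.91 mA.
Collector loop: V_CE = V_CC − I_C·R_C = 15 − 1.91×3.9 = 7.56 V.
Since V_CE = 7.56 V > V_CE(sat) ≈ 0.2 V, the transistor is in the active region as assumed.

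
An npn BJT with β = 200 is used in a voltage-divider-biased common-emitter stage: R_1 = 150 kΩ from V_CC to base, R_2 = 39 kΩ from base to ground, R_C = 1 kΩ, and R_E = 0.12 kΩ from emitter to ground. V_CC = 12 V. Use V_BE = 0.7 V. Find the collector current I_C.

Thevenize the base divider: V_Th = V_CC·R_2/(R_1+R_2) = 12×39/189 = 2.48 V, R_Th = R_1‖R_2 = 31 kΩ.
Base-emitter loop: V_Th = I_B·R_Th + V_BE + (β+1)I_B·R_E, so I_B = (2.48 − 0.7) / (31 + 201×0.12) = 0.0323 mA.
I_C = β·I_B = 200×0.0323 = 6.45 mA, and I_E = (β+1)I_B = 6.48 mA.
V_CE = V_CC − I_C·R_C − I_E·R_E = 12 − 6.45×1 − 6.48×0.12 = 4.77 V.
V_CE = 4.77 V > 0.2 V confirms active-region operation.

I_C ≈ 6.5 mA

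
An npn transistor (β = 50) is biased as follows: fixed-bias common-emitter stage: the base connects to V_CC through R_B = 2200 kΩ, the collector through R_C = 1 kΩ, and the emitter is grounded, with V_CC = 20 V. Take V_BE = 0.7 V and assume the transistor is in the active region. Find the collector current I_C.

Base loop: V_CC = I_B·R_B + V_BE, so I_B = (20 − 0.7)/2200 kΩ = 0.00877 mA.
In the active region I_C = β·I_B = 50 × 0.00877 = 0.439 mA.
Collector loop: V_CE = V_CC − I_C·R_C = 20 − 0.439×1 = 19.6 V.
Since V_CE = 19.6 V > V_CE(sat) ≈ 0.2 V, the transistor is in the active region as assumed.

I_C ≈ 0.44 mA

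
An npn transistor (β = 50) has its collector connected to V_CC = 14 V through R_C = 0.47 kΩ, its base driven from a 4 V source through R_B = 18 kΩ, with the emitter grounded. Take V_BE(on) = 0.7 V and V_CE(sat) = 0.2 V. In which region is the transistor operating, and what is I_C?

active; I_C ≈ 9.2 mA

Assume active. Base-emitter loop: I_B = (V_BB − V_BE)/R_B = (4 − 0.7)/18 = 0.183 mA.
I_C = β·I_B = 50×0.183 = 9.17 mA.
V_CE = V_CC − I_C·R_C = 14 − 9.17×0.47 = 9.69 V > V_CE(sat), so the active-region assumption holds.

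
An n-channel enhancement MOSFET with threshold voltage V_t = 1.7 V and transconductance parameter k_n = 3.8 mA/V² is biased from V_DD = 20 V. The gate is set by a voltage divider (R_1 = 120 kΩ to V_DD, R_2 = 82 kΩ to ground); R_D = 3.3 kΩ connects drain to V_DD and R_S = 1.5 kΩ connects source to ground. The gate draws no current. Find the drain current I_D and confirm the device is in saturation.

V_G = V_DD·R_2/(R_1+R_2) = 20×82/202 = 8.12 V.
Assume saturation: I_D = (k_n/2)(V_GS − V_t)² with V_GS = V_G − I_D·R_S = 8.12 − 1.5·I_D.
Substituting gives 4.27·I_D² − 37.6·I_D + 78.3 = 0, with roots I_D = 3.39 or 5.4 mA.
The root I_D = 5.4 mA gives V_GS = 0.0136 V ≤ V_t, so take I_D = 3.39 mA.
Then V_GS = 3.04 V and V_DS = V_DD − I_D(R_D+R_S) = 20 − 3.39×4.8 = 3.73 V.
Saturation requires V_DS ≥ V_GS − V_t = 1.34 V; 3.73 ≥ 1.34 ✓.

I_D ≈ 3.4 mA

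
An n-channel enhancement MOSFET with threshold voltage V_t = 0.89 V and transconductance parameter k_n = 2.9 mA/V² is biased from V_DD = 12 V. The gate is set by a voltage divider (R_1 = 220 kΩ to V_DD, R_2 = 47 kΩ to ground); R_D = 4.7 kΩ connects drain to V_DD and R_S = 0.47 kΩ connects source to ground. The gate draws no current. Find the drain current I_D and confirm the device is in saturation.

I_D ≈ 0.91 mA

V_G = V_DD·R_2/(R_1+R_2) = 12×47/267 = 2.11 V.
Assume saturation: I_D = (k_n/2)(V_GS − V_t)² with V_GS = V_G − I_D·R_S = 2.11 − 0.47·I_D.
Substituting gives 0.32·I_D² − 2.67·I_D + 2.17 = 0, with roots I_D = 0.913 or 7.41 mA.
The root I_D = 7.41 mA gives V_GS = -1.37 V ≤ V_t, so take I_D = 0.913 mA.
Then V_GS = 1.68 V and V_DS = V_DD − I_D(R_D+R_S) = 12 − 0.913×5.17 = 7.28 V.
Saturation requires V_DS ≥ V_GS − V_t = 0.793 V; 7.28 ≥ 0.793 ✓.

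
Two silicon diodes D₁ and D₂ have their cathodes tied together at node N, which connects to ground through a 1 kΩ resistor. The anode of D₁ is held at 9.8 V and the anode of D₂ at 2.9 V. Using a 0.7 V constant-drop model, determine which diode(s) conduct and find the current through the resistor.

Assume both conduct. Then node N would need to be at both 9.8−0.7 = 9.1 V and 2.9−0.7 = 2.2 V, which is impossible.
Assume only D₁ conducts: V_N = 9.8 − 0.7 = 9.1 V, so I_R = 9.1/1 = 9.1 mA.
Check D₂: its anode-to-cathode voltage is 2.9 − 9.1 = -6.2 V < 0.7 V, so it is off. The assumption is consistent.

Only D₁ conducts; I_R ≈ 9.1 mA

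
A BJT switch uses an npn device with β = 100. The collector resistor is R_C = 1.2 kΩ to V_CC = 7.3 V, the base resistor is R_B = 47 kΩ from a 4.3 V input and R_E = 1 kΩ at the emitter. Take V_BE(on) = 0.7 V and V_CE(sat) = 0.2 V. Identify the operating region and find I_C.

active; I_C ≈ 2.4 mA

Assume active. Base-emitter loop: I_B = (V_BB − V_BE)/(R_B + (β+1)R_E) = (4.3 − 0.7)/(47 + 101×1) = 0.0243 mA.
I_C = β·I_B = 100×0.0243 = 2.43 mA.
V_CE = V_CC − I_C·R_C − I_E·R_E = 7.3 − 2.43×1.2 − 2.46×1 = 1.92 V > V_CE(sat), so the active-region assumption holds.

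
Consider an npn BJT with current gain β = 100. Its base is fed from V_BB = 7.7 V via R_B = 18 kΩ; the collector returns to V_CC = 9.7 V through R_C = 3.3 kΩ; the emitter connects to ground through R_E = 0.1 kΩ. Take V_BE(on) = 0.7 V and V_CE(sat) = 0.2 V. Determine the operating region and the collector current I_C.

Assume active: I_B = (7.7 − 0.7)/(18 + 101×0.1) = 0.249 mA, I_C = β·I_B = 24.9 mA.
Then V_CE = 9.7 − 24.9×3.3 − 25.2×0.1 = -75 V < 0.2 V — the active assumption fails.
Re-solve with V_CE = 0.2 V. KCL at the emitter: V_E/R_E = (V_BB−0.7−V_E)/R_B + (V_CC−0.2−V_E)/R_C, giving V_E = 0.315 V.
I_C = (V_CC − 0.2 − V_E)/R_C = (9.5 − 0.315)/3.3 = 2.78 mA.
Check: I_B = (7 − 0.315)/18 = 0.371 mA, and β·I_B = 37.1 mA > I_C, confirming saturation.

saturation; I_C ≈ 2.8 mA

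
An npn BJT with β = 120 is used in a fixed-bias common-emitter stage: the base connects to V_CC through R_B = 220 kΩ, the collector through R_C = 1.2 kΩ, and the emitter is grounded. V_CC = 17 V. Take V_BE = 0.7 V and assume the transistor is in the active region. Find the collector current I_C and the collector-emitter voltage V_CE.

I_C ≈ 8.9 mA, V_CE ≈ 6.3 V

Base loop: V_CC = I_B·R_B + V_BE, so I_B = (17 − 0.7)/220 kΩ = 0.0741 mA.
In the active region I_C = β·I_B = 120 × 0.0741 = 8.89 mA.
Collector loop: V_CE = V_CC − I_C·R_C = 17 − 8.89×1.2 = 6.33 V.
Since V_CE = 6.33 V > V_CE(sat) ≈ 0.2 V, the transistor is in the active region as assumed.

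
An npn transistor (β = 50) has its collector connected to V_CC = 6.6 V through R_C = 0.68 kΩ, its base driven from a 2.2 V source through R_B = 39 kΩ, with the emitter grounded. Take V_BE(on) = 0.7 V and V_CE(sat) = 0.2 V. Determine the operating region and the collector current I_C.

Assume active. Base-emitter loop: I_B = (V_BB − V_BE)/R_B = (2.2 − 0.7)/39 = 0.0385 mA.
I_C = β·I_B = 50×0.0385 = 1.92 mA.
V_CE = V_CC − I_C·R_C = 6.6 − 1.92×0.68 = 5.29 V > V_CE(sat), so the active-region assumption holds.

active; I_C ≈ 1.9 mA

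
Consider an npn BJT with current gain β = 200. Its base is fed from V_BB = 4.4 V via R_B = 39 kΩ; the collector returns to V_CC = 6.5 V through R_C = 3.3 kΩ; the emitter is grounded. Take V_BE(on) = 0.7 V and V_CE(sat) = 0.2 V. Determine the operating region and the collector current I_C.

Assume active: I_B = (4.4 − 0.7)/39 = 0.0949 mA, giving I_C = β·I_B = 19 mA.
But then V_CE = 6.5 − 19×3.3 = -56.1 V < V_CE(sat) = 0.2 V — impossible in the active region.
So the transistor is saturated. With V_CE = 0.2 V, I_C = (V_CC − 0.2)/R_C = 6.3/3.3 = 1.91 mA.
Check: β·I_B = 19 mA > I_C = 1.91 mA, confirming saturation.

saturation; I_C ≈ 1.9 mA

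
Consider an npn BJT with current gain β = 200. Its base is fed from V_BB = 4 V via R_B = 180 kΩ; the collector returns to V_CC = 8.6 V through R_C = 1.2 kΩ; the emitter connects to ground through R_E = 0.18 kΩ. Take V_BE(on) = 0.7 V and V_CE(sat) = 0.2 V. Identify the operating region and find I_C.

Assume active. Base-emitter loop: I_B = (V_BB − V_BE)/(R_B + (β+1)R_E) = (4 − 0.7)/(180 + 201×0.18) = 0.0153 mA.
I_C = β·I_B = 200×0.0153 = 3.05 mA.
V_CE = V_CC − I_C·R_C − I_E·R_E = 8.6 − 3.05×1.2 − 3.07×0.18 = 4.38 V > V_CE(sat), so the active-region assumption holds.

active; I_C ≈ 3.1 mA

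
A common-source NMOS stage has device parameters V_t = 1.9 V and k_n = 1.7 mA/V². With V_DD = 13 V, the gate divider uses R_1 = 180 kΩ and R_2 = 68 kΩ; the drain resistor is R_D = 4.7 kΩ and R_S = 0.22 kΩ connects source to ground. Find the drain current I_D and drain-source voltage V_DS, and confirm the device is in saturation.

V_G = V_DD·R_2/(R_1+R_2) = 13×68/248 = 3.56 V.
Assume saturation: I_D = (k_n/2)(V_GS − V_t)² with V_GS = V_G − I_D·R_S = 3.56 − 0.22·I_D.
Substituting gives 0.0411·I_D² − 1.62·I_D + 2.36 = 0, with roots I_D = 1.51 or 37.9 mA.
The root I_D = 37.9 mA gives V_GS = -4.78 V ≤ V_t, so take I_D = 1.51 mA.
Then V_GS = 3.23 V and V_DS = V_DD − I_D(R_D+R_S) = 13 − 1.51×4.92 = 5.57 V.
Saturation requires V_DS ≥ V_GS − V_t = 1.33 V; 5.57 ≥ 1.33 ✓.

I_D ≈ 1.5 mA, V_DS ≈ 5.6 V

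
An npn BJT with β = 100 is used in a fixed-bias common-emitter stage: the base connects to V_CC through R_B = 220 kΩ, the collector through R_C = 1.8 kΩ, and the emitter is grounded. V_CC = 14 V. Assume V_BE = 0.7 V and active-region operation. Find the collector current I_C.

I_C ≈ 6 mA

Base loop: V_CC = I_B·R_B + V_BE, so I_B = (14 − 0.7)/220 kΩ = 0.0605 mA.
In the active region I_C = β·I_B = 100 × 0.0605 = 6.05 mA.
Collector loop: V_CE = V_CC − I_C·R_C = 14 − 6.05×1.8 = 3.12 V.
Since V_CE = 3.12 V > V_CE(sat) ≈ 0.2 V, the transistor is in the active region as assumed.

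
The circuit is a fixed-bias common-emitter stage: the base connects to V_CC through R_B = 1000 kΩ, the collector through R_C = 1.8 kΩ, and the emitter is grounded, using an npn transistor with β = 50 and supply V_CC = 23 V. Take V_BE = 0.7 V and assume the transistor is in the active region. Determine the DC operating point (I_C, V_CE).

Base loop: V_CC = I_B·R_B + V_BE, so I_B = (23 − 0.7)/1000 kΩ = 0.0223 mA.
In the active region I_C = β·I_B = 50 × 0.0223 = 1.11 mA.
Collector loop: V_CE = V_CC − I_C·R_C = 23 − 1.11×1.8 = 21 V.
Since V_CE = 21 V > V_CE(sat) ≈ 0.2 V, the transistor is in the active region as assumed.

I_C ≈ 1.1 mA, V_CE ≈ 21 V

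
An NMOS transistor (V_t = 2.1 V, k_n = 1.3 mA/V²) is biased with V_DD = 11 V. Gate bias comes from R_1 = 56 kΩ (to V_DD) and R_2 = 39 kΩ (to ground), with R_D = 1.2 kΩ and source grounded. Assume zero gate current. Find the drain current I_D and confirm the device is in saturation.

I_D ≈ 3.8 mA

V_G = V_DD·R_2/(R_1+R_2) = 11×39/95 = 4.52 V. With the source grounded, V_GS = V_G = 4.52 V.
Assume saturation: I_D = (k_n/2)(V_GS − V_t)² = (1.3/2)×(4.52 − 2.1)² = 0.65×2.42² = 3.79 mA.
V_DS = V_DD − I_D·R_D = 11 − 3.79×1.2 = 6.45 V.
Saturation requires V_DS ≥ V_GS − V_t = 2.42 V; 6.45 ≥ 2.42 ✓.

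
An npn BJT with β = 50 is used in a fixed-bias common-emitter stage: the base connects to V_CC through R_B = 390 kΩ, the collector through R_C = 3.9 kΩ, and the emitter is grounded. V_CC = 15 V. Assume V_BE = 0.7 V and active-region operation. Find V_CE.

V_CE ≈ 7.9 V

Base loop: V_CC = I_B·R_B + V_BE, so I_B = (15 − 0.7)/390 kΩ = 0.0367 mA.
In the active region I_C = β·I_B = 50 × 0.0367 = 1.83 mA.
Collector loop: V_CE = V_CC − I_C·R_C = 15 − 1.83×3.9 = 7.85 V.
Since V_CE = 7.85 V > V_CE(sat) ≈ 0.2 V, the transistor is in the active region as assumed.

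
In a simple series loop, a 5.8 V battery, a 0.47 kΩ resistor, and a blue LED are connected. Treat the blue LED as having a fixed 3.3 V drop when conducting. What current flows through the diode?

KVL around the loop: 5.8 = V_D + I·R = 3.3 + I × 0.47 kΩ.
So I = (5.8 − 3.3) / 0.47 kΩ = 2.5 / 0.47 = 5.32 mA.

I ≈ 5.3 mA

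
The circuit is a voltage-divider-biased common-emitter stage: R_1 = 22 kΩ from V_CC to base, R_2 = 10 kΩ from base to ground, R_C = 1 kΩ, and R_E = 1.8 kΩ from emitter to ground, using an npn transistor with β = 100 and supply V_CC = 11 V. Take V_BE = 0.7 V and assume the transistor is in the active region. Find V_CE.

V_CE ≈ 6.9 V

Thevenize the base divider: V_Th = V_CC·R_2/(R_1+R_2) = 11×10/32 = 3.44 V, R_Th = R_1‖R_2 = 6.88 kΩ.
Base-emitter loop: V_Th = I_B·R_Th + V_BE + (β+1)I_B·R_E, so I_B = (3.44 − 0.7) / (6.88 + 101×1.8) = 0.0145 mA.
I_C = β·I_B = 100×0.0145 = 1.45 mA, and I_E = (β+1)I_B = 1.47 mA.
V_CE = V_CC − I_C·R_C − I_E·R_E = 11 − 1.45×1 − 1.47×1.8 = 6.91 V.
V_CE = 6.91 V > 0.2 V confirms active-region operation.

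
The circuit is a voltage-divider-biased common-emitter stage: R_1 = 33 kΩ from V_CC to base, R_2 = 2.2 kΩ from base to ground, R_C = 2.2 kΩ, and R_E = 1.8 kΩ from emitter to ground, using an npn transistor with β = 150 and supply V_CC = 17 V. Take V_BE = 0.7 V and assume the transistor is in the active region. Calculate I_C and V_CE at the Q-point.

I_C ≈ 0.2 mA, V_CE ≈ 16 V

Thevenize the base divider: V_Th = V_CC·R_2/(R_1+R_2) = 17×2.2/35.2 = 1.06 V, R_Th = R_1‖R_2 = 2.06 kΩ.
Base-emitter loop: V_Th = I_B·R_Th + V_BE + (β+1)I_B·R_E, so I_B = (1.06 − 0.7) / (2.06 + 151×1.8) = 0.00132 mA.
I_C = β·I_B = 150×0.00132 = 0.199 mA, and I_E = (β+1)I_B = 0.2 mA.
V_CE = V_CC − I_C·R_C − I_E·R_E = 17 − 0.199×2.2 − 0.2×1.8 = 16.2 V.
V_CE = 16.2 V > 0.2 V confirms active-region operation.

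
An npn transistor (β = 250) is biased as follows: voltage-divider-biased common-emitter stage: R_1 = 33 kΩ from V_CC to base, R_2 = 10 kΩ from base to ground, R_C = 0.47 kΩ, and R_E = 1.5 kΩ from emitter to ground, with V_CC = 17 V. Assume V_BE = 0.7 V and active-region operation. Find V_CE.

V_CE ≈ 13 V

Thevenize the base divider: V_Th = V_CC·R_2/(R_1+R_2) = 17×10/43 = 3.95 V, R_Th = R_1‖R_2 = 7.67 kΩ.
Base-emitter loop: V_Th = I_B·R_Th + V_BE + (β+1)I_B·R_E, so I_B = (3.95 − 0.7) / (7.67 + 251×1.5) = 0.00847 mA.
I_C = β·I_B = 250×0.00847 = 2.12 mA, and I_E = (β+1)I_B = 2.13 mA.
V_CE = V_CC − I_C·R_C − I_E·R_E = 17 − 2.12×0.47 − 2.13×1.5 = 12.8 V.
V_CE = 12.8 V > 0.2 V confirms active-region operation.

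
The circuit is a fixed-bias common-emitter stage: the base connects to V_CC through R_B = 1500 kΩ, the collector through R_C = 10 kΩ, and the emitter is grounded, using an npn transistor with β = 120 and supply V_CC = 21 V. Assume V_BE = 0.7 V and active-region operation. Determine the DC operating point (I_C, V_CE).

I_C ≈ 1.6 mA, V_CE ≈ 4.8 V

Base loop: V_CC = I_B·R_B + V_BE, so I_B = (21 − 0.7)/1500 kΩ = 0.0135 mA.
In the active region I_C = β·I_B = 120 × 0.0135 = 1.62 mA.
Collector loop: V_CE = V_CC − I_C·R_C = 21 − 1.62×10 = 4.76 V.
Since V_CE = 4.76 V > V_CE(sat) ≈ 0.2 V, the transistor is in the active region as assumed.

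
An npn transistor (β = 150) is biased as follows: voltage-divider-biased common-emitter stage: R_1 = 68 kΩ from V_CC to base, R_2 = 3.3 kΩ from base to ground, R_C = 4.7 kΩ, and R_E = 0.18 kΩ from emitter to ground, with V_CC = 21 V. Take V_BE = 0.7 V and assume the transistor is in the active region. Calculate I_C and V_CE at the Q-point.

I_C ≈ 1.3 mA, V_CE ≈ 14 V

Thevenize the base divider: V_Th = V_CC·R_2/(R_1+R_2) = 21×3.3/71.3 = 0.972 V, R_Th = R_1‖R_2 = 3.15 kΩ.
Base-emitter loop: V_Th = I_B·R_Th + V_BE + (β+1)I_B·R_E, so I_B = (0.972 − 0.7) / (3.15 + 151×0.18) = 0.00897 mA.
I_C = β·I_B = 150×0.00897 = 1.35 mA, and I_E = (β+1)I_B = 1.35 mA.
V_CE = V_CC − I_C·R_C − I_E·R_E = 21 − 1.35×4.7 − 1.35×0.18 = 14.4 V.
V_CE = 14.4 V > 0.2 V confirms active-region operation.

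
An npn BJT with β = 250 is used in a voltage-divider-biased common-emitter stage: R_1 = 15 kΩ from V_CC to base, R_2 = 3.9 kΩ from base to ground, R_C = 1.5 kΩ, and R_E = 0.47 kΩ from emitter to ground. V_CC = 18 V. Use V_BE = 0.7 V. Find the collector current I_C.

I_C ≈ 6.2 mA

Thevenize the base divider: V_Th = V_CC·R_2/(R_1+R_2) = 18×3.9/18.9 = 3.71 V, R_Th = R_1‖R_2 = 3.1 kΩ.
Base-emitter loop: V_Th = I_B·R_Th + V_BE + (β+1)I_B·R_E, so I_B = (3.71 − 0.7) / (3.1 + 251×0.47) = 0.0249 mA.
I_C = β·I_B = 250×0.0249 = 6.22 mA, and I_E = (β+1)I_B = 6.25 mA.
V_CE = V_CC − I_C·R_C − I_E·R_E = 18 − 6.22×1.5 − 6.25×0.47 = 5.73 V.
V_CE = 5.73 V > 0.2 V confirms active-region operation.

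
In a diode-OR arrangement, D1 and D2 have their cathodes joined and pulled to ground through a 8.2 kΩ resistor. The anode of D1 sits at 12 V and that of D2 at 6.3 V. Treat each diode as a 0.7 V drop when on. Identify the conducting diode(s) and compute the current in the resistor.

Assume both conduct. Then node N would need to be at both 12−0.7 = 11.3 V and 6.3−0.7 = 5.6 V, which is impossible.
Assume only D1 conducts: V_N = 12 − 0.7 = 11.3 V, so I_R = 11.3/8.2 = 1.38 mA.
Check D2: its anode-to-cathode voltage is 6.3 − 11.3 = -5 V < 0.7 V, so it is off. The assumption is consistent.

Only D1 conducts; I_R ≈ 1.4 mA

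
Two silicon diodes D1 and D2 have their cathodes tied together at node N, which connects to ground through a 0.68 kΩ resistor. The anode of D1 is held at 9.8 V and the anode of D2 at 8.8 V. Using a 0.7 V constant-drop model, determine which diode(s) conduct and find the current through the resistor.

Only D1 conducts; I_R ≈ 13 mA

Assume both conduct. Then node N would need to be at both 9.8−0.7 = 9.1 V and 8.8−0.7 = 8.1 V, which is impossible.
Assume only D1 conducts: V_N = 9.8 − 0.7 = 9.1 V, so I_R = 9.1/0.68 = 13.4 mA.
Check D2: its anode-to-cathode voltage is 8.8 − 9.1 = -0.3 V < 0.7 V, so it is off. The assumption is consistent.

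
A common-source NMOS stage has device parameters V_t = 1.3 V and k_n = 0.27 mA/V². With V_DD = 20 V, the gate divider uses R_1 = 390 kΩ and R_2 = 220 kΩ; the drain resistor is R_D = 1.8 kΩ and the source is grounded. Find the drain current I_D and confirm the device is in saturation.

V_G = V_DD·R_2/(R_1+R_2) = 20×220/610 = 7.21 V. With the source grounded, V_GS = V_G = 7.21 V.
Assume saturation: I_D = (k_n/2)(V_GS − V_t)² = (0.27/2)×(7.21 − 1.3)² = 0.135×5.91² = 4.72 mA.
V_DS = V_DD − I_D·R_D = 20 − 4.72×1.8 = 11.5 V.
Saturation requires V_DS ≥ V_GS − V_t = 5.91 V; 11.5 ≥ 5.91 ✓.

I_D ≈ 4.7 mA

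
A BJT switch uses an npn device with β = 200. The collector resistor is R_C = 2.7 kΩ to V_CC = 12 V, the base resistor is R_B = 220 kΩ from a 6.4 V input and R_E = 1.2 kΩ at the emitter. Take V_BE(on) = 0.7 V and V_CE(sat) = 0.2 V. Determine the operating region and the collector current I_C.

Assume active. Base-emitter loop: I_B = (V_BB − V_BE)/(R_B + (β+1)R_E) = (6.4 − 0.7)/(220 + 201×1.2) = 0.0124 mA.
I_C = β·I_B = 200×0.0124 = 2.47 mA.
V_CE = V_CC − I_C·R_C − I_E·R_E = 12 − 2.47×2.7 − 2.48×1.2 = 2.35 V > V_CE(sat), so the active-region assumption holds.

active; I_C ≈ 2.5 mA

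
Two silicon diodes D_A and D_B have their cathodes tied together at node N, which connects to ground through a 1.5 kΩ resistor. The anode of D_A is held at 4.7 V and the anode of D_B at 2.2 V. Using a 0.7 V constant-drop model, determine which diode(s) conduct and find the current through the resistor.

Assume both conduct. Then node N would need to be at both 4.7−0.7 = 4 V and 2.2−0.7 = 1.5 V, which is impossible.
Assume only D_A conducts: V_N = 4.7 − 0.7 = 4 V, so I_R = 4/1.5 = 2.67 mA.
Check D_B: its anode-to-cathode voltage is 2.2 − 4 = -1.8 V < 0.7 V, so it is off. The assumption is consistent.

Only D_A conducts; I_R ≈ 2.7 mA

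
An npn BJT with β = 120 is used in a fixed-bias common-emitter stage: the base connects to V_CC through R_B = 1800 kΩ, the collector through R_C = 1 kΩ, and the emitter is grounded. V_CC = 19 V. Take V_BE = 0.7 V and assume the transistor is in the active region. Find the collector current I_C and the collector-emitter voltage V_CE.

I_C ≈ 1.2 mA, V_CE ≈ 18 V

Base loop: V_CC = I_B·R_B + V_BE, so I_B = (19 − 0.7)/1800 kΩ = 0.0102 mA.
In the active region I_C = β·I_B = 120 × 0.0102 = 1.22 mA.
Collector loop: V_CE = V_CC − I_C·R_C = 19 − 1.22×1 = 17.8 V.
Since V_CE = 17.8 V > V_CE(sat) ≈ 0.2 V, the transistor is in the active region as assumed.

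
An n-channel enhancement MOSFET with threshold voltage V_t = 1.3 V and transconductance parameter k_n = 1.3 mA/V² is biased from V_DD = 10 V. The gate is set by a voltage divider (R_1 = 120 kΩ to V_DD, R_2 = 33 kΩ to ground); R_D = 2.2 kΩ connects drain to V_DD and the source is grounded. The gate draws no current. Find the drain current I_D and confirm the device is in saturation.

I_D ≈ 0.48 mA

V_G = V_DD·R_2/(R_1+R_2) = 10×33/153 = 2.16 V. With the source grounded, V_GS = V_G = 2.16 V.
Assume saturation: I_D = (k_n/2)(V_GS − V_t)² = (1.3/2)×(2.16 − 1.3)² = 0.65×0.857² = 0.477 mA.
V_DS = V_DD − I_D·R_D = 10 − 0.477×2.2 = 8.95 V.
Saturation requires V_DS ≥ V_GS − V_t = 0.857 V; 8.95 ≥ 0.857 ✓.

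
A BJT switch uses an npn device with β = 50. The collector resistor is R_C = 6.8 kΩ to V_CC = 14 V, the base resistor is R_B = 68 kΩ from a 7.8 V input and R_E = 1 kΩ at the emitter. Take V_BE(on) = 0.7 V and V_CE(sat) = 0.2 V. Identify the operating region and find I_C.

Assume active: I_B = (7.8 − 0.7)/(68 + 51×1) = 0.0597 mA, I_C = β·I_B = 2.98 mA.
Then V_CE = 14 − 2.98×6.8 − 3.04×1 = -9.33 V < 0.2 V — the active assumption fails.
Re-solve with V_CE = 0.2 V. KCL at the emitter: V_E/R_E = (V_BB−0.7−V_E)/R_B + (V_CC−0.2−V_E)/R_C, giving V_E = 1.84 V.
I_C = (V_CC − 0.2 − V_E)/R_C = (13.8 − 1.84)/6.8 = 1.76 mA.
Check: I_B = (7.1 − 1.84)/68 = 0.0774 mA, and β·I_B = 3.87 mA > I_C, confirming saturation.

saturation; I_C ≈ 1.8 mA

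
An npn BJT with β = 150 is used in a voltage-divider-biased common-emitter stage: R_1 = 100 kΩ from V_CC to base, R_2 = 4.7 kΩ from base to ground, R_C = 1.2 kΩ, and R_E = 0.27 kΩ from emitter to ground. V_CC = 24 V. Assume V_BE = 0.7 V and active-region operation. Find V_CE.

V_CE ≈ 22 V

Thevenize the base divider: V_Th = V_CC·R_2/(R_1+R_2) = 24×4.7/105 = 1.08 V, R_Th = R_1‖R_2 = 4.49 kΩ.
Base-emitter loop: V_Th = I_B·R_Th + V_BE + (β+1)I_B·R_E, so I_B = (1.08 − 0.7) / (4.49 + 151×0.27) = 0.00834 mA.
I_C = β·I_B = 150×0.00834 = 1.25 mA, and I_E = (β+1)I_B = 1.26 mA.
V_CE = V_CC − I_C·R_C − I_E·R_E = 24 − 1.25×1.2 − 1.26×0.27 = 22.2 V.
V_CE = 22.2 V > 0.2 V confirms active-region operation.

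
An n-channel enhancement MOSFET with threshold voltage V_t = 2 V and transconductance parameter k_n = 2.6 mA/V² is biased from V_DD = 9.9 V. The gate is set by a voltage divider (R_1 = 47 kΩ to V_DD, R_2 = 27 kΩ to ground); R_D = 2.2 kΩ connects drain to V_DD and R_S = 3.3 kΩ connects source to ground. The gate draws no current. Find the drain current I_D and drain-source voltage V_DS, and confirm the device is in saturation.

I_D ≈ 0.33 mA, V_DS ≈ 8.1 V

V_G = V_DD·R_2/(R_1+R_2) = 9.9×27/74 = 3.61 V.
Assume saturation: I_D = (k_n/2)(V_GS − V_t)² with V_GS = V_G − I_D·R_S = 3.61 − 3.3·I_D.
Substituting gives 14.2·I_D² − 14.8·I_D + 3.38 = 0, with roots I_D = 0.335 or 0.713 mA.
The root I_D = 0.713 mA gives V_GS = 1.26 V ≤ V_t, so take I_D = 0.335 mA.
Then V_GS = 2.51 V and V_DS = V_DD − I_D(R_D+R_S) = 9.9 − 0.335×5.5 = 8.06 V.
Saturation requires V_DS ≥ V_GS − V_t = 0.507 V; 8.06 ≥ 0.507 ✓.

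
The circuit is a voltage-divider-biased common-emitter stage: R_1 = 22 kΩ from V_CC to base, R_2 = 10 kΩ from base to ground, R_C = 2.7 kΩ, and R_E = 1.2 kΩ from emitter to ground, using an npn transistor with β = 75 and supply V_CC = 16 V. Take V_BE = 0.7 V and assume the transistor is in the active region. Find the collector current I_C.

I_C ≈ 3.3 mA

Thevenize the base divider: V_Th = V_CC·R_2/(R_1+R_2) = 16×10/32 = 5 V, R_Th = R_1‖R_2 = 6.88 kΩ.
Base-emitter loop: V_Th = I_B·R_Th + V_BE + (β+1)I_B·R_E, so I_B = (5 − 0.7) / (6.88 + 76×1.2) = 0.0438 mA.
I_C = β·I_B = 75×0.0438 = 3.29 mA, and I_E = (β+1)I_B = 3.33 mA.
V_CE = V_CC − I_C·R_C − I_E·R_E = 16 − 3.29×2.7 − 3.33×1.2 = 3.12 V.
V_CE = 3.12 V > 0.2 V confirms active-region operation.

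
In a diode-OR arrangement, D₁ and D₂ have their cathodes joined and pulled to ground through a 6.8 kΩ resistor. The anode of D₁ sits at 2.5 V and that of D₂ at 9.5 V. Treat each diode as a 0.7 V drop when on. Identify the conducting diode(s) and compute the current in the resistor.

Assume both conduct. Then node N would need to be at both 2.5−0.7 = 1.8 V and 9.5−0.7 = 8.8 V, which is impossible.
Assume only D₂ conducts: V_N = 9.5 − 0.7 = 8.8 V, so I_R = 8.8/6.8 = 1.29 mA.
Check D₁: its anode-to-cathode voltage is 2.5 − 8.8 = -6.3 V < 0.7 V, so it is off. The assumption is consistent.

Only D₂ conducts; I_R ≈ 1.3 mA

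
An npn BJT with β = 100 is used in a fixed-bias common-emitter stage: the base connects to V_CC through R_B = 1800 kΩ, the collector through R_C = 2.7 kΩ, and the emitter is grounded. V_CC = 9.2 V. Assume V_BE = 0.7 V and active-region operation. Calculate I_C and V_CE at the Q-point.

Base loop: V_CC = I_B·R_B + V_BE, so I_B = (9.2 − 0.7)/1800 kΩ = 0.00472 mA.
In the active region I_C = β·I_B = 100 × 0.00472 = 0.472 mA.
Collector loop: V_CE = V_CC − I_C·R_C = 9.2 − 0.472×2.7 = 7.92 V.
Since V_CE = 7.92 V > V_CE(sat) ≈ 0.2 V, the transistor is in the active region as assumed.

I_C ≈ 0.47 mA, V_CE ≈ 7.9 V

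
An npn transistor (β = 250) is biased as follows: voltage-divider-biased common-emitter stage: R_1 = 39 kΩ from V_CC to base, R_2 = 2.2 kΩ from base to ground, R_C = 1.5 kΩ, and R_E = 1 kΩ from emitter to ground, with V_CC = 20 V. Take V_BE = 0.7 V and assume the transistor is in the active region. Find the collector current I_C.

Thevenize the base divider: V_Th = V_CC·R_2/(R_1+R_2) = 20×2.2/41.2 = 1.07 V, R_Th = R_1‖R_2 = 2.08 kΩ.
Base-emitter loop: V_Th = I_B·R_Th + V_BE + (β+1)I_B·R_E, so I_B = (1.07 − 0.7) / (2.08 + 251×1) = 0.00145 mA.
I_C = β·I_B = 250×0.00145 = 0.363 mA, and I_E = (β+1)I_B = 0.365 mA.
V_CE = V_CC − I_C·R_C − I_E·R_E = 20 − 0.363×1.5 − 0.365×1 = 19.1 V.
V_CE = 19.1 V > 0.2 V confirms active-region operation.

I_C ≈ 0.36 mA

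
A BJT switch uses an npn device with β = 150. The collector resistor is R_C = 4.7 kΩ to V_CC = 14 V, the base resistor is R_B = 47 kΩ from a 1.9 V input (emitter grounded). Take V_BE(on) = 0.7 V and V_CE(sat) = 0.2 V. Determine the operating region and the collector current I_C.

saturation; I_C ≈ 2.9 mA

Assume active: I_B = (1.9 − 0.7)/47 = 0.0255 mA, giving I_C = β·I_B = 3.83 mA.
But then V_CE = 14 − 3.83×4.7 = -4 V < V_CE(sat) = 0.2 V — impossible in the active region.
So the transistor is saturated. With V_CE = 0.2 V, I_C = (V_CC − 0.2)/R_C = 13.8/4.7 = 2.94 mA.
Check: β·I_B = 3.83 mA > I_C = 2.94 mA, confirming saturation.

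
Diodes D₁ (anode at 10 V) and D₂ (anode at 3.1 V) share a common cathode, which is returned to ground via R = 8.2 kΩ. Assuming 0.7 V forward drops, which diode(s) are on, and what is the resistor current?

Only D₁ conducts; I_R ≈ 1.1 mA

Assume both conduct. Then node N would need to be at both 10−0.7 = 9.3 V and 3.1−0.7 = 2.4 V, which is impossible.
Assume only D₁ conducts: V_N = 10 − 0.7 = 9.3 V, so I_R = 9.3/8.2 = 1.13 mA.
Check D₂: its anode-to-cathode voltage is 3.1 − 9.3 = -6.2 V < 0.7 V, so it is off. The assumption is consistent.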